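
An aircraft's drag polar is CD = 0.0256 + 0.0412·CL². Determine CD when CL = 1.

CD = 0.0256 + 0.0412 × 1² = 0.0256 + 0.0412 = 0.0668

CD = 0.0668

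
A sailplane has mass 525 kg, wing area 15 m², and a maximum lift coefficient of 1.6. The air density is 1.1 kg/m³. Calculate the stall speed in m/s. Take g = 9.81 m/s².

V_stall = 19.8 m/s

Stall occurs when L = W at CL,max. W = mg = 525 × 9.81 = 5150 N.
From L = ½ρV²S·CL,max = W: V_stall = √(2W/(ρSCL,max)) = √(2·5150/(1.1·15·1.6))
V_stall = √390.2 = 19.8 m/s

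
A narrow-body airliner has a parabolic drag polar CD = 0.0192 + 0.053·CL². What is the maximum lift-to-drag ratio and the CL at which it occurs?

(L/D)max = 15.7, at CL = 0.602

For CD = CD0 + K·CL², (L/D)max occurs at CL* = √(CD0/K) and equals 1/(2√(K·CD0)).
(L/D)max = 1/(2√(0.053 × 0.0192)) = 1/(2 × 0.0319) = 15.7
CL* = √(0.0192/0.053) = 0.602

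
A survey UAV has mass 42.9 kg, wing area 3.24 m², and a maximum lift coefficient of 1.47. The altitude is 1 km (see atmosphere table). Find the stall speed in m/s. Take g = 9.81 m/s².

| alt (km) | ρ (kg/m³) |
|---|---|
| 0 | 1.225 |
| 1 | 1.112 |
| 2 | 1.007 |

V_stall = 12.6 m/s

At 1 km, from the table: ρ = 1.112 kg/m³.
At stall, lift equals weight: L = W = m·g = 42.9 × 9.81 = 420.8 N.
V_stall = √(2W/(ρ·S·CL,max)) = √(2 × 420.8 / (1.112 × 3.24 × 1.47))
V_stall = √158.9 = 12.6 m/s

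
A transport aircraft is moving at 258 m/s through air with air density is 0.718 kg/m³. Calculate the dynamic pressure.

q = ½ρv² = ½ × 0.718 × 258² = 23900 Pa

q = 23900 Pa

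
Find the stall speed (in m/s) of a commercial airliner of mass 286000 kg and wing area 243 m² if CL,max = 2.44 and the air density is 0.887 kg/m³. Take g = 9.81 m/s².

V_stall = 103 m/s

Stall occurs when L = W at CL,max. W = mg = 286000 × 9.81 = 2.806×10^6 N.
V_stall = √(2W/(ρ·S·CL,max)) = √(2 × 2.806×10^6 / (0.887 × 243 × 2.44))
V_stall = √10670 = 103 m/s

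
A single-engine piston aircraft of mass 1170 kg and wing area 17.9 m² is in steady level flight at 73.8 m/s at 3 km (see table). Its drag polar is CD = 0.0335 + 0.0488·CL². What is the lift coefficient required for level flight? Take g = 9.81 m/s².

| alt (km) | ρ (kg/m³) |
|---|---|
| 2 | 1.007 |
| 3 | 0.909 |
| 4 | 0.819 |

CL = 0.259

At 3 km, from the table: ρ = 0.909 kg/m³.
In steady level flight, lift balances weight: W = mg = 1170 × 9.81 = 11478 N.
Dynamic pressure q = 0.5 × 0.909 × 73.8² = 2475 Pa.
CL = W/(q·S) = 11478 / (2475 × 17.9) = 0.259.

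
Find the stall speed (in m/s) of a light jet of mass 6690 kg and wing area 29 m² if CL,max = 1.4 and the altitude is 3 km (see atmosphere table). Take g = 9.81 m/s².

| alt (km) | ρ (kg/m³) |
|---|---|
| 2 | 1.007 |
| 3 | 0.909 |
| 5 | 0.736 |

V_stall = 59.6 m/s

At 3 km, from the table: ρ = 0.909 kg/m³.
Weight W = mg = 6690 × 9.81 = 65630 N.
From L = ½ρV²S·CL,max = W: V_stall = √(2W/(ρSCL,max)) = √(2·65630/(0.909·29·1.4))
V_stall = √3557 = 59.6 m/s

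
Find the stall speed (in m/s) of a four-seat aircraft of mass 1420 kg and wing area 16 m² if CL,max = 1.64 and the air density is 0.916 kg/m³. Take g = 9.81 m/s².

Stall occurs when L = W at CL,max. W = mg = 1420 × 9.81 = 13930 N.
From L = ½ρV²S·CL,max = W: V_stall = √(2W/(ρSCL,max)) = √(2·13930/(0.916·16·1.64))
V_stall = √1159 = 34 m/s

V_stall = 34 m/s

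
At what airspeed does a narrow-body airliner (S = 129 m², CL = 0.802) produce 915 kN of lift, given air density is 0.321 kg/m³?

v = 235 m/s

L = ½ρv²S·CL ⇒ v = √(2L/(ρ·S·CL))
v = √(2 × 9.15×10^5 / (0.321 × 129 × 0.802)) = √55100 = 235 m/s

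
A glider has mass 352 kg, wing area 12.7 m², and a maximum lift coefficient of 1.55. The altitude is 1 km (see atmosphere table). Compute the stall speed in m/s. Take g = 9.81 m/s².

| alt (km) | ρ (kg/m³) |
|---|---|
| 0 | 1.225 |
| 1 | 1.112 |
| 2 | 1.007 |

V_stall = 17.8 m/s

At 1 km, from the table: ρ = 1.112 kg/m³.
Stall occurs when L = W at CL,max. W = mg = 352 × 9.81 = 3453 N.
V_stall = √(2W/(ρ·S·CL,max)) = √(2 × 3453 / (1.112 × 12.7 × 1.55))
V_stall = √315.5 = 17.8 m/s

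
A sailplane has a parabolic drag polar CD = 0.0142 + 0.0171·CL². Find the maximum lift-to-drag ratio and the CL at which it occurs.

For CD = CD0 + K·CL², (L/D)max occurs at CL* = √(CD0/K) and equals 1/(2√(K·CD0)).
(L/D)max = 1/(2√(0.0171 × 0.0142)) = 1/(2 × 0.01558) = 32.1
CL* = √(0.0142/0.0171) = 0.911

(L/D)max = 32.1, at CL = 0.911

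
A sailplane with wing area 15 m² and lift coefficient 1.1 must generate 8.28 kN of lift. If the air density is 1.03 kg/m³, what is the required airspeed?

L = ½ρv²S·CL ⇒ v = √(2L/(ρ·S·CL))
v = √(2 × 8280 / (1.03 × 15 × 1.1)) = √974.4 = 31.2 m/s

v = 31.2 m/s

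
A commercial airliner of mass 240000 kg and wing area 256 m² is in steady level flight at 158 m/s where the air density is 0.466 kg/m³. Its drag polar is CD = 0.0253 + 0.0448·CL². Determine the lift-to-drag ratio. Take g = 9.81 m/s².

L/D = 11.5

Weight W = mg = 240000 × 9.81 = 2.3544×10^6 N; in level flight L = W.
q = ½ρv² = ½ × 0.466 × 158² = 5817 Pa.
CL = W/(q·S) = 2.3544×10^6 / (5817 × 256) = 1.581.
CD = 0.0253 + 0.0448 × 1.581² = 0.1373.
L/D = CL/CD = 1.581 / 0.1373 = 11.5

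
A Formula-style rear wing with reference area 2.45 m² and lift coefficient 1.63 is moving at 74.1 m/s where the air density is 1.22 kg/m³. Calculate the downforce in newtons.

L = 13400 N

Dynamic pressure q = ½ρv² = ½ × 1.22 × 74.1² = 3349 Pa.
L = q·S·CL = 3349 × 2.45 × 1.63 = 13400 N ≈ 13.4 kN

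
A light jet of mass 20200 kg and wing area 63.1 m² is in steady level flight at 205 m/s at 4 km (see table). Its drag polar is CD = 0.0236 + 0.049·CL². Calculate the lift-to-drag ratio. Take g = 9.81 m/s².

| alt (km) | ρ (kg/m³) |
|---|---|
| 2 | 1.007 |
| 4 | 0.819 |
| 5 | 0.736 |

L/D = 7.23

At 4 km, from the table: ρ = 0.819 kg/m³.
Weight W = mg = 20200 × 9.81 = 1.9816×10^5 N; in level flight L = W.
q = ½ρv² = ½ × 0.819 × 205² = 17210 Pa.
CL = W/(q·S) = 1.9816×10^5 / (17210 × 63.1) = 0.1825.
CD = 0.0236 + 0.049 × 0.1825² = 0.02523.
L/D = CL/CD = 0.1825 / 0.02523 = 7.23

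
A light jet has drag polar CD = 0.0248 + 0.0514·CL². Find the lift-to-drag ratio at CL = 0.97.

L/D = 13.3

CD = 0.0248 + 0.0514 × 0.97² = 0.07316
L/D = CL/CD = 0.97 / 0.07316 = 13.3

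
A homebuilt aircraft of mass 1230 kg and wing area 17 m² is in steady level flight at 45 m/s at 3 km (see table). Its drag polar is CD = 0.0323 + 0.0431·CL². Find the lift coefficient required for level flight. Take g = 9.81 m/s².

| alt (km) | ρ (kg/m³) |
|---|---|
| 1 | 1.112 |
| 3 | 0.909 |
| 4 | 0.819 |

At 3 km, from the table: ρ = 0.909 kg/m³.
In steady level flight, lift balances weight: W = mg = 1230 × 9.81 = 12066 N.
Dynamic pressure q = 0.5 × 0.909 × 45² = 920.4 Pa.
CL = 2W/(ρv²S) = 2×12066/(0.909×45²×17) = 0.7712.

CL = 0.771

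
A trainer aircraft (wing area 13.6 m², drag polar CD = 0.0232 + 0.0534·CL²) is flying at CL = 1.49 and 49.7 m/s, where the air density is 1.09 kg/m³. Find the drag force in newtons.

CD = 0.0232 + 0.0534 × 1.49² = 0.1418
D = ½ρv²S·CD = ½ × 1.09 × 49.7² × 13.6 × 0.1418 = 2600 N

D = 2600 N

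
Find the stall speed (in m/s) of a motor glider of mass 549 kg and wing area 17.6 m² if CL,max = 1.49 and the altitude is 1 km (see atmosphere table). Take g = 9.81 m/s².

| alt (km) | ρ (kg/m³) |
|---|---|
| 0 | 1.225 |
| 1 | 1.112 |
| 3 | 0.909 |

V_stall = 19.2 m/s

At 1 km, from the table: ρ = 1.112 kg/m³.
At stall, lift equals weight: L = W = m·g = 549 × 9.81 = 5386 N.
V_stall = √(2W/(ρ·S·CL,max)) = √(2 × 5386 / (1.112 × 17.6 × 1.49))
V_stall = √369.4 = 19.2 m/s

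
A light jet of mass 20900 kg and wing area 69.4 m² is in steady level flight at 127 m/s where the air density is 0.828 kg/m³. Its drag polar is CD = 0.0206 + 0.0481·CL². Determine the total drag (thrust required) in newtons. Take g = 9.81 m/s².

D = 13900 N

Level flight ⇒ L = W = m·g = 20900 × 9.81 = 2.0503×10^5 N.
Dynamic pressure q = 0.5 × 0.828 × 127² = 6677 Pa.
Required CL = L/(qS) = 2.0503×10^5/(6677·69.4) = 0.4424.
CD = 0.0206 + 0.0481 × 0.4424² = 0.03002.
D = q·S·CD = 6677 × 69.4 × 0.03002 = 13910 N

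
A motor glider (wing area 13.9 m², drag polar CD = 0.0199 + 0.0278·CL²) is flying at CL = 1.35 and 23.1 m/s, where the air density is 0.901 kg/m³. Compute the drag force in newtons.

D = 236 N

CD = 0.0199 + 0.0278 × 1.35² = 0.07057
D = ½ρv²S·CD = ½ × 0.901 × 23.1² × 13.9 × 0.07057 = 236 N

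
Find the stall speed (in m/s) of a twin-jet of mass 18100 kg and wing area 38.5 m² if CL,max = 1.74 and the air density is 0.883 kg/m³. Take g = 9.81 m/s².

At stall, lift equals weight: L = W = m·g = 18100 × 9.81 = 1.776×10^5 N.
V_stall = √(2W/(ρ·S·CL,max)) = √(2 × 1.776×10^5 / (0.883 × 38.5 × 1.74))
V_stall = √6004 = 77.5 m/s

V_stall = 77.5 m/s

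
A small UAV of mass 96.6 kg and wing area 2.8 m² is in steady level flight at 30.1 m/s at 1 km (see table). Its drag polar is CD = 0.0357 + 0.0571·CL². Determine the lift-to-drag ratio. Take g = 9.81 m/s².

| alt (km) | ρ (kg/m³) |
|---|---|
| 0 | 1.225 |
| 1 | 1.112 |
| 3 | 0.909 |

L/D = 10.9

At 1 km, from the table: ρ = 1.112 kg/m³.
Level flight ⇒ L = W = m·g = 96.6 × 9.81 = 947.65 N.
Dynamic pressure q = 0.5 × 1.112 × 30.1² = 503.7 Pa.
CL = 2W/(ρv²S) = 2×947.65/(1.112×30.1²×2.8) = 0.6719.
CD = 0.0357 + 0.0571 × 0.6719² = 0.06147.
L/D = CL/CD = 0.6719 / 0.06147 = 10.9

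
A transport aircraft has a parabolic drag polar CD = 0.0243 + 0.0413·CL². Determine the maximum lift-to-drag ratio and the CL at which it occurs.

(L/D)max = 15.8, at CL = 0.767

For CD = CD0 + K·CL², (L/D)max occurs at CL* = √(CD0/K) and equals 1/(2√(K·CD0)).
(L/D)max = 1/(2√(0.0413 × 0.0243)) = 1/(2 × 0.03168) = 15.8
CL* = √(0.0243/0.0413) = 0.767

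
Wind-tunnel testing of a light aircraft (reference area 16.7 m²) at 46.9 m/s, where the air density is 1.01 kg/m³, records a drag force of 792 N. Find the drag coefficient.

From D = ½ρv²S·CD, rearranging gives CD = 2D/(ρv²S).
CD = 2 × 792 / (1.01 × 46.9² × 16.7) = 0.0427

CD = 0.0427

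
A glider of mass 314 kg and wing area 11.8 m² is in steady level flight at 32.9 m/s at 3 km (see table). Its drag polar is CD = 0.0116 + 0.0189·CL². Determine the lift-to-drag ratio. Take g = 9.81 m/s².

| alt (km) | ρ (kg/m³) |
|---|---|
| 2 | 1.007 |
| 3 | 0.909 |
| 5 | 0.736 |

At 3 km, from the table: ρ = 0.909 kg/m³.
In steady level flight, lift balances weight: W = mg = 314 × 9.81 = 3080.3 N.
q = ½ρv² = ½ × 0.909 × 32.9² = 492 Pa.
CL = 2W/(ρv²S) = 2×3080.3/(0.909×32.9²×11.8) = 0.5306.
CD = 0.0116 + 0.0189 × 0.5306² = 0.01692.
L/D = CL/CD = 0.5306 / 0.01692 = 31.4

L/D = 31.4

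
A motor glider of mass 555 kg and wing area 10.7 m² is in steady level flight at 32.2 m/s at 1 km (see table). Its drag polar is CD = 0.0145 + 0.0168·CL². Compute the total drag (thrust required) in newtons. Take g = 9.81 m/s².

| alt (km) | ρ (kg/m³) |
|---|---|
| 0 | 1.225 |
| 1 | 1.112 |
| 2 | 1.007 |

At 1 km, from the table: ρ = 1.112 kg/m³.
Weight W = mg = 555 × 9.81 = 5444.6 N; in level flight L = W.
Dynamic pressure q = 0.5 × 1.112 × 32.2² = 576.5 Pa.
CL = 2W/(ρv²S) = 2×5444.6/(1.112×32.2²×10.7) = 0.8827.
CD = 0.0145 + 0.0168 × 0.8827² = 0.02759.
D = q·S·CD = 576.5 × 10.7 × 0.02759 = 170.2 N

D = 170 N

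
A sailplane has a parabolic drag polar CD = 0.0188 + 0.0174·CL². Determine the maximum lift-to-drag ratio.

For CD = CD0 + K·CL², (L/D)max occurs at CL* = √(CD0/K) and equals 1/(2√(K·CD0)).
(L/D)max = 1/(2√(0.0174 × 0.0188)) = 1/(2 × 0.01809) = 27.6

(L/D)max = 27.6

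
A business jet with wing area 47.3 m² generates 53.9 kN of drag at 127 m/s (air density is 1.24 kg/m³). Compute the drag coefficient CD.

CD = 0.114

From D = ½ρv²S·CD, rearranging gives CD = 2D/(ρv²S).
CD = 2 × 53900 / (1.24 × 127² × 47.3) = 0.114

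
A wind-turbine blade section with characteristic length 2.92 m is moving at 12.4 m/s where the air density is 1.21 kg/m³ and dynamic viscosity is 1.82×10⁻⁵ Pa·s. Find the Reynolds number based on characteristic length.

Re = 2.41×10^6

Re = ρ·v·c/μ = 1.21 × 12.4 × 2.92 / (1.82×10⁻⁵) = 2.41×10^6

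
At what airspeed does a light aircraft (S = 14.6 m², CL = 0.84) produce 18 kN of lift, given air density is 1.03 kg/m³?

v = 53.4 m/s

L = ½ρv²S·CL ⇒ v = √(2L/(ρ·S·CL))
v = √(2 × 18000 / (1.03 × 14.6 × 0.84)) = √2850 = 53.4 m/s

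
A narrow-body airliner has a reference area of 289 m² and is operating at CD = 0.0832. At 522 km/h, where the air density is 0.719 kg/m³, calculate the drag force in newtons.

Convert speed: v = 522 km/h ÷ 3.6 = 145 m/s.
D = ½ρv²S·CD = ½ × 0.719 × 145² × 289 × 0.0832 = 1.82×10^5 N ≈ 182 kN

D = 1.82×10^5 N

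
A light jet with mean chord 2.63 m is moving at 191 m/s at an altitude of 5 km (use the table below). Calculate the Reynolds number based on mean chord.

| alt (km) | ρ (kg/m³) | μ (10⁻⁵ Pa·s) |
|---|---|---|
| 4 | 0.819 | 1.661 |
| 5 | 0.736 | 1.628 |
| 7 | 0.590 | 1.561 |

Re = 2.27×10^7

At 5 km, from the table: ρ = 0.736 kg/m³, μ = 1.628×10⁻⁵ Pa·s.
Re = ρ·v·c/μ = 0.736 × 191 × 2.63 / (1.628×10⁻⁵) = 2.27×10^7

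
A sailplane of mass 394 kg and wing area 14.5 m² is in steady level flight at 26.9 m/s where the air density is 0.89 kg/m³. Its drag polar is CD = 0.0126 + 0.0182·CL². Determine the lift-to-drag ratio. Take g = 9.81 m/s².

Level flight ⇒ L = W = m·g = 394 × 9.81 = 3865.1 N.
q = ½ρv² = ½ × 0.89 × 26.9² = 322 Pa.
Required CL = L/(qS) = 3865.1/(322·14.5) = 0.8278.
CD = 0.0126 + 0.0182 × 0.8278² = 0.02507.
L/D = CL/CD = 0.8278 / 0.02507 = 33

L/D = 33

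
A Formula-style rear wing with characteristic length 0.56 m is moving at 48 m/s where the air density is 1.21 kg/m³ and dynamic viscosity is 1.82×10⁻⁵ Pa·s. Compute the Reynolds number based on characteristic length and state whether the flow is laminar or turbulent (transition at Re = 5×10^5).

Re = ρ·v·c/μ = 1.21 × 48 × 0.56 / (1.82×10⁻⁵) = 1.79×10^6
Since 1.79×10^6 > 5×10^5, the flow is turbulent.

Re = 1.79×10^6 (turbulent)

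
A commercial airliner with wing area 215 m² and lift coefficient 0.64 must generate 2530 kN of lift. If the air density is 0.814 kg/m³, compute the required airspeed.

v = 213 m/s

L = ½ρv²S·CL ⇒ v = √(2L/(ρ·S·CL))
v = √(2 × 2.53×10^6 / (0.814 × 215 × 0.64)) = √45180 = 213 m/s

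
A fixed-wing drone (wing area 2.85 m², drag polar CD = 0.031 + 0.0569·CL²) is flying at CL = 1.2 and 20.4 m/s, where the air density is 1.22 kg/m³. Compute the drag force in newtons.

D = 81.7 N

CD = 0.031 + 0.0569 × 1.2² = 0.1129
D = ½ρv²S·CD = ½ × 1.22 × 20.4² × 2.85 × 0.1129 = 81.7 N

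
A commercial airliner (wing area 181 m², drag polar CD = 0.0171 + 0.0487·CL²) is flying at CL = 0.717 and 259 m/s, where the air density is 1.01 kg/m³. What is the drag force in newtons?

D = 2.58×10^5 N

CD = 0.0171 + 0.0487 × 0.717² = 0.04214
D = ½ρv²S·CD = ½ × 1.01 × 259² × 181 × 0.04214 = 2.58×10^5 N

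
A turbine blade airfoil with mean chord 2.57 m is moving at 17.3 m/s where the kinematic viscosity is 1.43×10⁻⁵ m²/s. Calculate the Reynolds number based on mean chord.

Re = 3.11×10^6

Re = v·c/ν = 17.3 × 2.57 / (1.43×10⁻⁵) = 3.11×10^6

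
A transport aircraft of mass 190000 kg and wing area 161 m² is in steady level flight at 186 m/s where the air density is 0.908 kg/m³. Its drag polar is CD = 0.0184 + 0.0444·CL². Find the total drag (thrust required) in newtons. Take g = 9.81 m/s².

Weight W = mg = 190000 × 9.81 = 1.8639×10^6 N; in level flight L = W.
q = ½ρv² = ½ × 0.908 × 186² = 15710 Pa.
CL = W/(q·S) = 1.8639×10^6 / (15710 × 161) = 0.7371.
CD = 0.0184 + 0.0444 × 0.7371² = 0.04252.
D = q·S·CD = 15710 × 161 × 0.04252 = 1.075×10^5 N

D = 1.08×10^5 N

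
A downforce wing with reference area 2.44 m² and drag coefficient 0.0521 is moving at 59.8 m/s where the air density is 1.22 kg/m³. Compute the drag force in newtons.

D = 277 N

Dynamic pressure q = ½ρv² = ½ × 1.22 × 59.8² = 2181 Pa.
D = q·S·CD = 2181 × 2.44 × 0.0521 = 277 N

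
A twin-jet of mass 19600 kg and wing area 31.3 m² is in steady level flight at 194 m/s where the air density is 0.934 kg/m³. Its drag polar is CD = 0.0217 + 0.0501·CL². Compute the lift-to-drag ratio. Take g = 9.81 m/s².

Weight W = mg = 19600 × 9.81 = 1.9228×10^5 N; in level flight L = W.
q = ½ρv² = ½ × 0.934 × 194² = 17580 Pa.
Required CL = L/(qS) = 1.9228×10^5/(17580·31.3) = 0.3495.
CD = 0.0217 + 0.0501 × 0.3495² = 0.02782.
L/D = CL/CD = 0.3495 / 0.02782 = 12.6

L/D = 12.6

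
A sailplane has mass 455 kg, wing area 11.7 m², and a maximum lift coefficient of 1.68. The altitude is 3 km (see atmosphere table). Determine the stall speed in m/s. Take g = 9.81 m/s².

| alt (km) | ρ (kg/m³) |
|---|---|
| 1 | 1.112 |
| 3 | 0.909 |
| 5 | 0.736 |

At 3 km, from the table: ρ = 0.909 kg/m³.
Stall occurs when L = W at CL,max. W = mg = 455 × 9.81 = 4464 N.
V_stall = √(2W/(ρ·S·CL,max)) = √(2 × 4464 / (0.909 × 11.7 × 1.68))
V_stall = √499.6 = 22.4 m/s

V_stall = 22.4 m/s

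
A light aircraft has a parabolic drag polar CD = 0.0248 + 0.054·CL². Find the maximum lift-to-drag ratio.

For CD = CD0 + K·CL², (L/D)max occurs at CL* = √(CD0/K) and equals 1/(2√(K·CD0)).
(L/D)max = 1/(2√(0.054 × 0.0248)) = 1/(2 × 0.0366) = 13.7

(L/D)max = 13.7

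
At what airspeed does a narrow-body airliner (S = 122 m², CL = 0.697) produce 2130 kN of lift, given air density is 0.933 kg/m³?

v = 232 m/s

L = ½ρv²S·CL ⇒ v = √(2L/(ρ·S·CL))
v = √(2 × 2.13×10^6 / (0.933 × 122 × 0.697)) = √53700 = 232 m/s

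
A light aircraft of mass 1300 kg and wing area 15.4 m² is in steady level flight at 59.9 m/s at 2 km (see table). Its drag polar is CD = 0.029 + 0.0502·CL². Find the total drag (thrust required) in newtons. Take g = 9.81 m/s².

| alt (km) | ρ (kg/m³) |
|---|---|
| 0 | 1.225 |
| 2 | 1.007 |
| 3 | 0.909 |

D = 1100 N

At 2 km, from the table: ρ = 1.007 kg/m³.
Level flight ⇒ L = W = m·g = 1300 × 9.81 = 12753 N.
Dynamic pressure q = 0.5 × 1.007 × 59.9² = 1807 Pa.
Required CL = L/(qS) = 12753/(1807·15.4) = 0.4584.
CD = 0.029 + 0.0502 × 0.4584² = 0.03955.
D = q·S·CD = 1807 × 15.4 × 0.03955 = 1100 N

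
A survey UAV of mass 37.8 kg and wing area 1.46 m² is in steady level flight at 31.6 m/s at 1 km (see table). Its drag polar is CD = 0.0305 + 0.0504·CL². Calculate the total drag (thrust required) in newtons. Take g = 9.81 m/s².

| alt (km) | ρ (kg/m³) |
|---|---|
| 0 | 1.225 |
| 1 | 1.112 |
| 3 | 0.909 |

At 1 km, from the table: ρ = 1.112 kg/m³.
Level flight ⇒ L = W = m·g = 37.8 × 9.81 = 370.82 N.
Dynamic pressure q = 0.5 × 1.112 × 31.6² = 555.2 Pa.
Required CL = L/(qS) = 370.82/(555.2·1.46) = 0.4575.
CD = 0.0305 + 0.0504 × 0.4575² = 0.04105.
D = q·S·CD = 555.2 × 1.46 × 0.04105 = 33.27 N

D = 33.3 N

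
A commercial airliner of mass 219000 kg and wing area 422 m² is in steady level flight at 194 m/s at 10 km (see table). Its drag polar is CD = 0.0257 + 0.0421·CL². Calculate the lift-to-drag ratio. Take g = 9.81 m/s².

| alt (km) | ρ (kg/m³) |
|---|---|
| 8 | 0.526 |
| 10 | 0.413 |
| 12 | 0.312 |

L/D = 15

At 10 km, from the table: ρ = 0.413 kg/m³.
In steady level flight, lift balances weight: W = mg = 219000 × 9.81 = 2.1484×10^6 N.
q = ½ρv² = ½ × 0.413 × 194² = 7772 Pa.
Required CL = L/(qS) = 2.1484×10^6/(7772·422) = 0.6551.
CD = 0.0257 + 0.0421 × 0.6551² = 0.04376.
L/D = CL/CD = 0.6551 / 0.04376 = 15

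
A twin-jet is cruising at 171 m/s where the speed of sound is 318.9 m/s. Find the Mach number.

M = v/a = 171 / 318.9 = 0.536

M = 0.536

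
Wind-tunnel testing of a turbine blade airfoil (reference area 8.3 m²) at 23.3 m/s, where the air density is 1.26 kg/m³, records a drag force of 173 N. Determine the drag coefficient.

CD = 0.0609

From D = ½ρv²S·CD, rearranging gives CD = 2D/(ρv²S).
CD = 2 × 173 / (1.26 × 23.3² × 8.3) = 0.0609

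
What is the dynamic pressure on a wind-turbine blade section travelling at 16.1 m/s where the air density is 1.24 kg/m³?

q = 161 Pa

q = ½ρv² = ½ × 1.24 × 16.1² = 161 Pa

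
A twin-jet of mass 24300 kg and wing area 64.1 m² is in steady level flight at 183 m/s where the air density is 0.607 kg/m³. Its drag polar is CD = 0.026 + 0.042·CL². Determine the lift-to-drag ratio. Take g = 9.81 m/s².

L/D = 11.6

Weight W = mg = 24300 × 9.81 = 2.3838×10^5 N; in level flight L = W.
q = ½ρv² = ½ × 0.607 × 183² = 10160 Pa.
CL = W/(q·S) = 2.3838×10^5 / (10160 × 64.1) = 0.3659.
CD = 0.026 + 0.042 × 0.3659² = 0.03162.
L/D = CL/CD = 0.3659 / 0.03162 = 11.6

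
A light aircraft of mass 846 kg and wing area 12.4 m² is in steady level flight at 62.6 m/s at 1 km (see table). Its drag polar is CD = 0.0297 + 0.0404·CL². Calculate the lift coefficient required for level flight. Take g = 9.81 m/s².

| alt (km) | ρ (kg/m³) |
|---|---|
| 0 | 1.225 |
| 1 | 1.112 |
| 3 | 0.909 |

At 1 km, from the table: ρ = 1.112 kg/m³.
In steady level flight, lift balances weight: W = mg = 846 × 9.81 = 8299.3 N.
Dynamic pressure q = 0.5 × 1.112 × 62.6² = 2179 Pa.
CL = W/(q·S) = 8299.3 / (2179 × 12.4) = 0.3072.

CL = 0.307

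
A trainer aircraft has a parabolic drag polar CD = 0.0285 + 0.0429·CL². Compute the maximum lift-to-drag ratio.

For CD = CD0 + K·CL², (L/D)max occurs at CL* = √(CD0/K) and equals 1/(2√(K·CD0)).
(L/D)max = 1/(2√(0.0429 × 0.0285)) = 1/(2 × 0.03497) = 14.3

(L/D)max = 14.3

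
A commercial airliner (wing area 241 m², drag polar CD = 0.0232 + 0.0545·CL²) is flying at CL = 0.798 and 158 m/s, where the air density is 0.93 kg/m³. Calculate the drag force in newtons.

D = 1.62×10^5 N

CD = 0.0232 + 0.0545 × 0.798² = 0.05791
D = ½ρv²S·CD = ½ × 0.93 × 158² × 241 × 0.05791 = 1.62×10^5 N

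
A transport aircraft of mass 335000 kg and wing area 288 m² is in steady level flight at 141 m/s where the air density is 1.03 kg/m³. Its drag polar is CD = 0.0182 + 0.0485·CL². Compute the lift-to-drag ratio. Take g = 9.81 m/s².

Weight W = mg = 335000 × 9.81 = 3.2864×10^6 N; in level flight L = W.
Dynamic pressure q = 0.5 × 1.03 × 141² = 10240 Pa.
CL = 2W/(ρv²S) = 2×3.2864×10^6/(1.03×141²×288) = 1.114.
CD = 0.0182 + 0.0485 × 1.114² = 0.07844.
L/D = CL/CD = 1.114 / 0.07844 = 14.2

L/D = 14.2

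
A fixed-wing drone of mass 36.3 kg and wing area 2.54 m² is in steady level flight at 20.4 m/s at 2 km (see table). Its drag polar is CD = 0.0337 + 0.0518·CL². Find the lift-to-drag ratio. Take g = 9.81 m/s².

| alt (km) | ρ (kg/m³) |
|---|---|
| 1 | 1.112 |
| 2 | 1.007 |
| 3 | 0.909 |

L/D = 11.8

At 2 km, from the table: ρ = 1.007 kg/m³.
Weight W = mg = 36.3 × 9.81 = 356.1 N; in level flight L = W.
Dynamic pressure q = 0.5 × 1.007 × 20.4² = 209.5 Pa.
CL = W/(q·S) = 356.1 / (209.5 × 2.54) = 0.6691.
CD = 0.0337 + 0.0518 × 0.6691² = 0.05689.
L/D = CL/CD = 0.6691 / 0.05689 = 11.8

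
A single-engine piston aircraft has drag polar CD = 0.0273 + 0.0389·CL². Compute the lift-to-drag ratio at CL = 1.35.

CD = 0.0273 + 0.0389 × 1.35² = 0.0982
L/D = CL/CD = 1.35 / 0.0982 = 13.7

L/D = 13.7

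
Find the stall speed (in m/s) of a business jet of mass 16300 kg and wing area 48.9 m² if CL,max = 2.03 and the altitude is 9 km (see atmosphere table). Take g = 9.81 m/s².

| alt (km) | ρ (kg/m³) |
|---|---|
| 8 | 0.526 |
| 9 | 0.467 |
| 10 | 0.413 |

V_stall = 83.1 m/s

At 9 km, from the table: ρ = 0.467 kg/m³.
At stall, lift equals weight: L = W = m·g = 16300 × 9.81 = 1.599×10^5 N.
From L = ½ρV²S·CL,max = W: V_stall = √(2W/(ρSCL,max)) = √(2·1.599×10^5/(0.467·48.9·2.03))
V_stall = √6899 = 83.1 m/s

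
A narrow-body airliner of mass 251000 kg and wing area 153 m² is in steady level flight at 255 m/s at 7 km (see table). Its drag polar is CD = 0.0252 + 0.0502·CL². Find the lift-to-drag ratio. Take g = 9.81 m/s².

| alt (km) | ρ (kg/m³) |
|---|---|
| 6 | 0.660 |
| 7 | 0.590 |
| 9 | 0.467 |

At 7 km, from the table: ρ = 0.590 kg/m³.
In steady level flight, lift balances weight: W = mg = 251000 × 9.81 = 2.4623×10^6 N.
Dynamic pressure q = 0.5 × 0.59 × 255² = 19180 Pa.
Required CL = L/(qS) = 2.4623×10^6/(19180·153) = 0.839.
CD = 0.0252 + 0.0502 × 0.839² = 0.06053.
L/D = CL/CD = 0.839 / 0.06053 = 13.9

L/D = 13.9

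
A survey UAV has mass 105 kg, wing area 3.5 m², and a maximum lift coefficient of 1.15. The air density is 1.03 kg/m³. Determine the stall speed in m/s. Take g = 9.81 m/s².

Weight W = mg = 105 × 9.81 = 1030 N.
V_stall = √(2W/(ρ·S·CL,max)) = √(2 × 1030 / (1.03 × 3.5 × 1.15))
V_stall = √496.9 = 22.3 m/s

V_stall = 22.3 m/s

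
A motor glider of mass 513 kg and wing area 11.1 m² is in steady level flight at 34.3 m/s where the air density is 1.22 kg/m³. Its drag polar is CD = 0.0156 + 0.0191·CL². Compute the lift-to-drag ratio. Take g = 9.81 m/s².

Level flight ⇒ L = W = m·g = 513 × 9.81 = 5032.5 N.
q = ½ρv² = ½ × 1.22 × 34.3² = 717.7 Pa.
CL = W/(q·S) = 5032.5 / (717.7 × 11.1) = 0.6318.
CD = 0.0156 + 0.0191 × 0.6318² = 0.02322.
L/D = CL/CD = 0.6318 / 0.02322 = 27.2

L/D = 27.2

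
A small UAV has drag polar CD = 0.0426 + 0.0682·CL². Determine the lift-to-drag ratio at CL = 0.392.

L/D = 7.39

CD = 0.0426 + 0.0682 × 0.392² = 0.05308
L/D = CL/CD = 0.392 / 0.05308 = 7.39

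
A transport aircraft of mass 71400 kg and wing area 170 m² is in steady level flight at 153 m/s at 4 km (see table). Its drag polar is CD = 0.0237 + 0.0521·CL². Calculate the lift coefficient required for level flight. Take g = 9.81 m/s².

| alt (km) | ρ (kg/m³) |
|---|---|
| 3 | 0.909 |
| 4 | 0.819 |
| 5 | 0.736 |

At 4 km, from the table: ρ = 0.819 kg/m³.
Weight W = mg = 71400 × 9.81 = 7.0043×10^5 N; in level flight L = W.
q = ½ρv² = ½ × 0.819 × 153² = 9586 Pa.
CL = W/(q·S) = 7.0043×10^5 / (9586 × 170) = 0.4298.

CL = 0.43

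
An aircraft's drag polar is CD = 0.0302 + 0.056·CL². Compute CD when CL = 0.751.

CD = 0.0302 + 0.056 × 0.751² = 0.0302 + 0.03158 = 0.0618

CD = 0.0618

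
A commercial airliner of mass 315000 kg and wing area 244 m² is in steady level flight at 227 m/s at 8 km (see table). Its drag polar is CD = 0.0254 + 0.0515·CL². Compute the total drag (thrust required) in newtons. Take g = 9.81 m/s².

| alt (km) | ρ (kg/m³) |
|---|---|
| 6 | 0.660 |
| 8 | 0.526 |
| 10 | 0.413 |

At 8 km, from the table: ρ = 0.526 kg/m³.
Level flight ⇒ L = W = m·g = 315000 × 9.81 = 3.0902×10^6 N.
Dynamic pressure q = 0.5 × 0.526 × 227² = 13550 Pa.
Required CL = L/(qS) = 3.0902×10^6/(13550·244) = 0.9345.
CD = 0.0254 + 0.0515 × 0.9345² = 0.07038.
D = q·S·CD = 13550 × 244 × 0.07038 = 2.327×10^5 N

D = 2.33×10^5 N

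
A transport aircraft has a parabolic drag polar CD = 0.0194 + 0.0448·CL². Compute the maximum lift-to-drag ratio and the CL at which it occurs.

For CD = CD0 + K·CL², (L/D)max occurs at CL* = √(CD0/K) and equals 1/(2√(K·CD0)).
(L/D)max = 1/(2√(0.0448 × 0.0194)) = 1/(2 × 0.02948) = 17
CL* = √(0.0194/0.0448) = 0.658

(L/D)max = 17, at CL = 0.658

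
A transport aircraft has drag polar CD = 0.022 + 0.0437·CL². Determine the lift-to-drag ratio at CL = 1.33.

CD = 0.022 + 0.0437 × 1.33² = 0.0993
L/D = CL/CD = 1.33 / 0.0993 = 13.4

L/D = 13.4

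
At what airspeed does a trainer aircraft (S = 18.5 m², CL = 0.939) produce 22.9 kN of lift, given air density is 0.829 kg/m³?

L = ½ρv²S·CL ⇒ v = √(2L/(ρ·S·CL))
v = √(2 × 22900 / (0.829 × 18.5 × 0.939)) = √3180 = 56.4 m/s

v = 56.4 m/s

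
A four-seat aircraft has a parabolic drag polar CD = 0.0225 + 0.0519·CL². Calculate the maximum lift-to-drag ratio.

For CD = CD0 + K·CL², (L/D)max occurs at CL* = √(CD0/K) and equals 1/(2√(K·CD0)).
(L/D)max = 1/(2√(0.0519 × 0.0225)) = 1/(2 × 0.03417) = 14.6

(L/D)max = 14.6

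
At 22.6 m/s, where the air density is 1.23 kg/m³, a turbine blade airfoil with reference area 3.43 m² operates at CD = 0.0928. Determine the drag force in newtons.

D = 100 N

Dynamic pressure q = ½ρv² = ½ × 1.23 × 22.6² = 314.1 Pa.
D = q·S·CD = 314.1 × 3.43 × 0.0928 = 100 N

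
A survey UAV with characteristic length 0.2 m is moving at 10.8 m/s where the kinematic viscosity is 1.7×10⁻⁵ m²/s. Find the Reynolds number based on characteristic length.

Re = v·c/ν = 10.8 × 0.2 / (1.7×10⁻⁵) = 1.27×10^5

Re = 1.27×10^5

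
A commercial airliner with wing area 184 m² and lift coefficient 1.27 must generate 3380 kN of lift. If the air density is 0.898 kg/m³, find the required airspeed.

L = ½ρv²S·CL ⇒ v = √(2L/(ρ·S·CL))
v = √(2 × 3.38×10^6 / (0.898 × 184 × 1.27)) = √32210 = 179 m/s

v = 179 m/s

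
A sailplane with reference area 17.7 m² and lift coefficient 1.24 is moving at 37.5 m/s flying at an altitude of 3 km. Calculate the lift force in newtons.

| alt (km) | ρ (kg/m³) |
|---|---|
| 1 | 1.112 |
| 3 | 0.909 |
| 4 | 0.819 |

At 3 km, from the table: ρ = 0.909 kg/m³.
Dynamic pressure q = ½ρv² = ½ × 0.909 × 37.5² = 639.1 Pa.
L = q·S·CL = 639.1 × 17.7 × 1.24 = 14000 N ≈ 14 kN

L = 14000 N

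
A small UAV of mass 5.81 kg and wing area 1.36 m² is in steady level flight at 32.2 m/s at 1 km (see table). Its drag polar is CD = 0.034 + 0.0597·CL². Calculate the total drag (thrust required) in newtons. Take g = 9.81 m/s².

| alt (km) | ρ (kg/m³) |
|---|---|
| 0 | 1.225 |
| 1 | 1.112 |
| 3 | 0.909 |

D = 26.9 N

At 1 km, from the table: ρ = 1.112 kg/m³.
Level flight ⇒ L = W = m·g = 5.81 × 9.81 = 56.996 N.
Dynamic pressure q = 0.5 × 1.112 × 32.2² = 576.5 Pa.
CL = 2W/(ρv²S) = 2×56.996/(1.112×32.2²×1.36) = 0.0727.
CD = 0.034 + 0.0597 × 0.0727² = 0.03432.
D = q·S·CD = 576.5 × 1.36 × 0.03432 = 26.9 N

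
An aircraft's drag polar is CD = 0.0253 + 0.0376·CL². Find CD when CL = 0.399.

CD = 0.0313

CD = 0.0253 + 0.0376 × 0.399² = 0.0253 + 0.005986 = 0.0313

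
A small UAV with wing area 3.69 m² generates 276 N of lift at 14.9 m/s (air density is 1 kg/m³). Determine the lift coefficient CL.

CL = 0.674

From L = ½ρv²S·CL, rearranging gives CL = 2L/(ρv²S).
CL = 2 × 276 / (1 × 14.9² × 3.69) = 0.674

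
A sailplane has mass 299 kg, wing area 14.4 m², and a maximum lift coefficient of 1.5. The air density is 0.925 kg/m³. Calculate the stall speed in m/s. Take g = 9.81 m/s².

Weight W = mg = 299 × 9.81 = 2933 N.
V_stall = √(2W/(ρ·S·CL,max)) = √(2 × 2933 / (0.925 × 14.4 × 1.5))
V_stall = √293.6 = 17.1 m/s

V_stall = 17.1 m/s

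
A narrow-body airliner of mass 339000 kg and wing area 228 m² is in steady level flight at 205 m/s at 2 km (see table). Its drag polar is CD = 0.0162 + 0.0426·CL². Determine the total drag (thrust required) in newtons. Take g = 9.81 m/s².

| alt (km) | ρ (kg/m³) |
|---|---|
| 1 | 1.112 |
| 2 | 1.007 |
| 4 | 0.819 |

D = 1.76×10^5 N

At 2 km, from the table: ρ = 1.007 kg/m³.
Weight W = mg = 339000 × 9.81 = 3.3256×10^6 N; in level flight L = W.
q = ½ρv² = ½ × 1.007 × 205² = 21160 Pa.
Required CL = L/(qS) = 3.3256×10^6/(21160·228) = 0.6893.
CD = 0.0162 + 0.0426 × 0.6893² = 0.03644.
D = q·S·CD = 21160 × 228 × 0.03644 = 1.758×10^5 N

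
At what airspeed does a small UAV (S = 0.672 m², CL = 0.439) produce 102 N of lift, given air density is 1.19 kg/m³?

L = ½ρv²S·CL ⇒ v = √(2L/(ρ·S·CL))
v = √(2 × 102 / (1.19 × 0.672 × 0.439)) = √581.1 = 24.1 m/s

v = 24.1 m/s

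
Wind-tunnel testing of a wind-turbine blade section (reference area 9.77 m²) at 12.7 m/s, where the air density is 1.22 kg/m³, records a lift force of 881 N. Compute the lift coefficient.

CL = 0.917

From L = ½ρv²S·CL, rearranging gives CL = 2L/(ρv²S).
CL = 2 × 881 / (1.22 × 12.7² × 9.77) = 0.917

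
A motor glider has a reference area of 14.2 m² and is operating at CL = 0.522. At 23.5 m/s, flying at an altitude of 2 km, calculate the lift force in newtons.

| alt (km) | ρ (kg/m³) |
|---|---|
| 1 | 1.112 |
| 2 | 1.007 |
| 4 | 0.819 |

At 2 km, from the table: ρ = 1.007 kg/m³.
Dynamic pressure q = ½ρv² = ½ × 1.007 × 23.5² = 278.1 Pa.
L = q·S·CL = 278.1 × 14.2 × 0.522 = 2060 N

L = 2060 N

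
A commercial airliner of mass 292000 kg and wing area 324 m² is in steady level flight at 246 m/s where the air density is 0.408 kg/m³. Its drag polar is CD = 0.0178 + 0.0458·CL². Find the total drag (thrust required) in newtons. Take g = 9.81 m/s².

In steady level flight, lift balances weight: W = mg = 292000 × 9.81 = 2.8645×10^6 N.
q = ½ρv² = ½ × 0.408 × 246² = 12350 Pa.
CL = W/(q·S) = 2.8645×10^6 / (12350 × 324) = 0.7162.
CD = 0.0178 + 0.0458 × 0.7162² = 0.04129.
D = q·S·CD = 12350 × 324 × 0.04129 = 1.652×10^5 N

D = 1.65×10^5 N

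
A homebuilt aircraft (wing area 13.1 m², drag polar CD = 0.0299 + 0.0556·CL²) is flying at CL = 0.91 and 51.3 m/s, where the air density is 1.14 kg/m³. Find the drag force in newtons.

CD = 0.0299 + 0.0556 × 0.91² = 0.07594
D = ½ρv²S·CD = ½ × 1.14 × 51.3² × 13.1 × 0.07594 = 1490 N

D = 1490 N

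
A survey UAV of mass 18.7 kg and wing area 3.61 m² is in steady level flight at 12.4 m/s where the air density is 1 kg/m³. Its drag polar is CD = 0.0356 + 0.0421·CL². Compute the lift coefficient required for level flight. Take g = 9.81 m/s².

CL = 0.661

Weight W = mg = 18.7 × 9.81 = 183.45 N; in level flight L = W.
q = ½ρv² = ½ × 1 × 12.4² = 76.88 Pa.
CL = 2W/(ρv²S) = 2×183.45/(1×12.4²×3.61) = 0.661.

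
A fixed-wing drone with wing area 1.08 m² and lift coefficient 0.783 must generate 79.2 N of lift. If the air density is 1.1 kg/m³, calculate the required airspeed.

L = ½ρv²S·CL ⇒ v = √(2L/(ρ·S·CL))
v = √(2 × 79.2 / (1.1 × 1.08 × 0.783)) = √170.3 = 13 m/s

v = 13 m/s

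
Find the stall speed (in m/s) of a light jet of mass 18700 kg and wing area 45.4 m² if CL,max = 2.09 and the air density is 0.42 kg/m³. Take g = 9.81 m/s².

V_stall = 95.9 m/s

Weight W = mg = 18700 × 9.81 = 1.834×10^5 N.
V_stall = √(2W/(ρ·S·CL,max)) = √(2 × 1.834×10^5 / (0.42 × 45.4 × 2.09))
V_stall = √9206 = 95.9 m/s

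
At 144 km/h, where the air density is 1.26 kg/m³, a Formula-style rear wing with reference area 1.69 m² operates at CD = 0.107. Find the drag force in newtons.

Convert speed: v = 144 km/h ÷ 3.6 = 40 m/s.
Dynamic pressure q = ½ρv² = ½ × 1.26 × 40² = 1008 Pa.
D = q·S·CD = 1008 × 1.69 × 0.107 = 182 N

D = 182 N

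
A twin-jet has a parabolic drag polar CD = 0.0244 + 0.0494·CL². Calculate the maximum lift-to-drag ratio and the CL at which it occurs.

For CD = CD0 + K·CL², (L/D)max occurs at CL* = √(CD0/K) and equals 1/(2√(K·CD0)).
(L/D)max = 1/(2√(0.0494 × 0.0244)) = 1/(2 × 0.03472) = 14.4
CL* = √(0.0244/0.0494) = 0.703

(L/D)max = 14.4, at CL = 0.703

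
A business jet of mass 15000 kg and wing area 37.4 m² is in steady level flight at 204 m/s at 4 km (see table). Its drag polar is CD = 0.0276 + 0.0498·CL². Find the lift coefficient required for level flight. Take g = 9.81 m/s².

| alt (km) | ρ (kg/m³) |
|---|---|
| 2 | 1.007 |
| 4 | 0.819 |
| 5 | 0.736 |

At 4 km, from the table: ρ = 0.819 kg/m³.
In steady level flight, lift balances weight: W = mg = 15000 × 9.81 = 1.4715×10^5 N.
Dynamic pressure q = 0.5 × 0.819 × 204² = 17040 Pa.
Required CL = L/(qS) = 1.4715×10^5/(17040·37.4) = 0.2309.

CL = 0.231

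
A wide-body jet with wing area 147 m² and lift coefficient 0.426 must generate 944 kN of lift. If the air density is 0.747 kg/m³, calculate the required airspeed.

v = 201 m/s

L = ½ρv²S·CL ⇒ v = √(2L/(ρ·S·CL))
v = √(2 × 9.44×10^5 / (0.747 × 147 × 0.426)) = √40360 = 201 m/s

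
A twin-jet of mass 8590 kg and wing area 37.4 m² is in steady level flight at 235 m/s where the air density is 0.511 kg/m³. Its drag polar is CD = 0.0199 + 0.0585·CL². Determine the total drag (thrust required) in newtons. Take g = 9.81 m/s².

Level flight ⇒ L = W = m·g = 8590 × 9.81 = 84268 N.
Dynamic pressure q = 0.5 × 0.511 × 235² = 14110 Pa.
CL = W/(q·S) = 84268 / (14110 × 37.4) = 0.1597.
CD = 0.0199 + 0.0585 × 0.1597² = 0.02139.
D = q·S·CD = 14110 × 37.4 × 0.02139 = 11290 N

D = 11300 N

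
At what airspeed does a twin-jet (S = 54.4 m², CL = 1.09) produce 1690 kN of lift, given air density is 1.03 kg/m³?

v = 235 m/s

L = ½ρv²S·CL ⇒ v = √(2L/(ρ·S·CL))
v = √(2 × 1.69×10^6 / (1.03 × 54.4 × 1.09)) = √55340 = 235 m/s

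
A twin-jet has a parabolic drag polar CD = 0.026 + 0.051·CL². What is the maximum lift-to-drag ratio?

(L/D)max = 13.7

For CD = CD0 + K·CL², (L/D)max occurs at CL* = √(CD0/K) and equals 1/(2√(K·CD0)).
(L/D)max = 1/(2√(0.051 × 0.026)) = 1/(2 × 0.03641) = 13.7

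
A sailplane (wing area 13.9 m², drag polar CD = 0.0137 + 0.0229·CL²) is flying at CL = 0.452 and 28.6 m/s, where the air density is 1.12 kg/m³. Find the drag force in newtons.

D = 117 N

CD = 0.0137 + 0.0229 × 0.452² = 0.01838
D = ½ρv²S·CD = ½ × 1.12 × 28.6² × 13.9 × 0.01838 = 117 N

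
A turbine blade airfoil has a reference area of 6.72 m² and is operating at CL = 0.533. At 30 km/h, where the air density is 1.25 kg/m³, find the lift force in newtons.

Convert speed: v = 30 km/h ÷ 3.6 = 8.333 m/s.
L = ½ρv²S·CL = ½ × 1.25 × 8.333² × 6.72 × 0.533 = 155 N

L = 155 N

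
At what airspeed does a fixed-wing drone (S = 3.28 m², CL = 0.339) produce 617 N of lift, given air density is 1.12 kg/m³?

L = ½ρv²S·CL ⇒ v = √(2L/(ρ·S·CL))
v = √(2 × 617 / (1.12 × 3.28 × 0.339)) = √990.9 = 31.5 m/s

v = 31.5 m/s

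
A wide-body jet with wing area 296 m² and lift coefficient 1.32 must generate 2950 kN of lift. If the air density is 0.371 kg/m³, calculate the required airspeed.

L = ½ρv²S·CL ⇒ v = √(2L/(ρ·S·CL))
v = √(2 × 2.95×10^6 / (0.371 × 296 × 1.32)) = √40700 = 202 m/s

v = 202 m/s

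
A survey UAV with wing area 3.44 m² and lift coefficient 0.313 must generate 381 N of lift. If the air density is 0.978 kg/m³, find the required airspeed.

v = 26.9 m/s

L = ½ρv²S·CL ⇒ v = √(2L/(ρ·S·CL))
v = √(2 × 381 / (0.978 × 3.44 × 0.313)) = √723.6 = 26.9 m/s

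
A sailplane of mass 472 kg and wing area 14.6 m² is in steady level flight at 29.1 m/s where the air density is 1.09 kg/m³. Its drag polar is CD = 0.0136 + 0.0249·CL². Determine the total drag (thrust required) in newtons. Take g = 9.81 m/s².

In steady level flight, lift balances weight: W = mg = 472 × 9.81 = 4630.3 N.
Dynamic pressure q = 0.5 × 1.09 × 29.1² = 461.5 Pa.
CL = W/(q·S) = 4630.3 / (461.5 × 14.6) = 0.6872.
CD = 0.0136 + 0.0249 × 0.6872² = 0.02536.
D = q·S·CD = 461.5 × 14.6 × 0.02536 = 170.9 N

D = 171 N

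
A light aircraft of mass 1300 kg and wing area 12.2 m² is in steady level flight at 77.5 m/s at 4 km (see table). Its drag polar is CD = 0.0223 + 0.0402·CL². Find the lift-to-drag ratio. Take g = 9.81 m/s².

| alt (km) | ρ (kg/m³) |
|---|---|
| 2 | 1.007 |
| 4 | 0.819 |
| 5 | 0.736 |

At 4 km, from the table: ρ = 0.819 kg/m³.
Level flight ⇒ L = W = m·g = 1300 × 9.81 = 12753 N.
Dynamic pressure q = 0.5 × 0.819 × 77.5² = 2460 Pa.
Required CL = L/(qS) = 12753/(2460·12.2) = 0.425.
CD = 0.0223 + 0.0402 × 0.425² = 0.02956.
L/D = CL/CD = 0.425 / 0.02956 = 14.4

L/D = 14.4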